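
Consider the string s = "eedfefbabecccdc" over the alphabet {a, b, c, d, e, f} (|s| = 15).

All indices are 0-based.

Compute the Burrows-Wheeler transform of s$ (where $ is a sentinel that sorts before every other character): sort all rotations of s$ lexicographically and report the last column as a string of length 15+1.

rank  rotation          last
    0  $eedfefbabecccdc  c
    1  abecccdc$eedfefb  b
    2  babecccdc$eedfef  f
    3  becccdc$eedfefba  a
    4  c$eedfefbabecccd  d
    5  cccdc$eedfefbabe  e
    6  ccdc$eedfefbabec  c
    7  cdc$eedfefbabecc  c
    8  dc$eedfefbabeccc  c
    9  dfefbabecccdc$ee  e
   10  ecccdc$eedfefbab  b
   11  edfefbabecccdc$e  e
   12  eedfefbabecccdc$  $
   13  efbabecccdc$eedf  f
   14  fbabecccdc$eedfe  e
   15  fefbabecccdc$eed  d

cbfadecccebe$fed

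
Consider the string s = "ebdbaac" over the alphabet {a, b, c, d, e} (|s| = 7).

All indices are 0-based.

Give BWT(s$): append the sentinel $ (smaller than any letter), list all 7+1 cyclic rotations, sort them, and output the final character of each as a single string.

rank  rotation  last
    0  $ebdbaac  c
    1  aac$ebdb  b
    2  ac$ebdba  a
    3  baac$ebd  d
    4  bdbaac$e  e
    5  c$ebdbaa  a
    6  dbaac$eb  b
    7  ebdbaac$  $

cbadeab$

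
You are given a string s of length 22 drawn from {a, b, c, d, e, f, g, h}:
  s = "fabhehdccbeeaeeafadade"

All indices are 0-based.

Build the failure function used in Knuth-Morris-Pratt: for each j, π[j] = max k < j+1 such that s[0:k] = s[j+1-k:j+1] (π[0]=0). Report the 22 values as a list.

[0, 0, 0, 0, 0, 0, 0, 0, 0, 0, 0, 0, 0, 0, 0, 0, 1, 2, 0, 0, 0, 0]

π[0] = 0
j=1 s[j]='a': π[1]=0 (border '')
j=2 s[j]='b': π[2]=0 (border '')
j=3 s[j]='h': π[3]=0 (border '')
j=4 s[j]='e': π[4]=0 (border '')
j=5 s[j]='h': π[5]=0 (border '')
j=6 s[j]='d': π[6]=0 (border '')
j=7 s[j]='c': π[7]=0 (border '')
j=8 s[j]='c': π[8]=0 (border '')
j=9 s[j]='b': π[9]=0 (border '')
j=10 s[j]='e': π[10]=0 (border '')
j=11 s[j]='e': π[11]=0 (border '')
j=12 s[j]='a': π[12]=0 (border '')
j=13 s[j]='e': π[13]=0 (border '')
j=14 s[j]='e': π[14]=0 (border '')
j=15 s[j]='a': π[15]=0 (border '')
j=16 s[j]='f': π[16]=1 (border 'f')
j=17 s[j]='a': π[17]=2 (border 'fa')
j=18 s[j]='d': k: 2→0; π[18]=0 (border '')
j=19 s[j]='a': π[19]=0 (border '')
j=20 s[j]='d': π[20]=0 (border '')
j=21 s[j]='e': π[21]=0 (border '')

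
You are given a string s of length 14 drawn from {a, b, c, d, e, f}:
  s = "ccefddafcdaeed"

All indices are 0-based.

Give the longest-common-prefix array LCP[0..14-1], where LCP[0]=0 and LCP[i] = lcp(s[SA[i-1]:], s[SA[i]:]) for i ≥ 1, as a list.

rank | idx | suffix
   0 |  10 | aeed
   1 |   6 | afcdaeed
   2 |   0 | ccefddafcdaeed
   3 |   8 | cdaeed
   4 |   1 | cefddafcdaeed
   5 |  13 | d
   6 |   9 | daeed
   7 |   5 | dafcdaeed
   8 |   4 | ddafcdaeed
   9 |  12 | ed
  10 |  11 | eed
  11 |   2 | efddafcdaeed
  12 |   7 | fcdaeed
  13 |   3 | fddafcdaeed

SA = [10, 6, 0, 8, 1, 13, 9, 5, 4, 12, 11, 2, 7, 3]
rank  pair      lcp
   1  s[10:],s[6:]  1  'a'
   2  s[6:],s[0:]  0  ''
   3  s[0:],s[8:]  1  'c'
   4  s[8:],s[1:]  1  'c'
   5  s[1:],s[13:]  0  ''
   6  s[13:],s[9:]  1  'd'
   7  s[9:],s[5:]  2  'da'
   8  s[5:],s[4:]  1  'd'
   9  s[4:],s[12:]  0  ''
  10  s[12:],s[11:]  1  'e'
  11  s[11:],s[2:]  1  'e'
  12  s[2:],s[7:]  0  ''
  13  s[7:],s[3:]  1  'f'

[0, 1, 0, 1, 1, 0, 1, 2, 1, 0, 1, 1, 0, 1]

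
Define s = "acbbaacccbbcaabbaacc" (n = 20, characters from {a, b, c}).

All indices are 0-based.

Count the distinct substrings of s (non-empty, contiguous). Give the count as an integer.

sorted suffixes:
  #0 SA[0]=12  'aabbaacc'
  #1 SA[1]=16  'aacc'
  #2 SA[2]=4  'aacccbbcaabbaacc'
  #3 SA[3]=13  'abbaacc'
  #4 SA[4]=0  'acbbaacccbbcaabbaacc'
  #5 SA[5]=17  'acc'
  #6 SA[6]=5  'acccbbcaabbaacc'
  #7 SA[7]=15  'baacc'
  #8 SA[8]=3  'baacccbbcaabbaacc'
  #9 SA[9]=14  'bbaacc'
  #10 SA[10]=2  'bbaacccbbcaabbaacc'
  #11 SA[11]=9  'bbcaabbaacc'
  #12 SA[12]=10  'bcaabbaacc'
  #13 SA[13]=19  'c'
  #14 SA[14]=11  'caabbaacc'
  #15 SA[15]=1  'cbbaacccbbcaabbaacc'
  #16 SA[16]=8  'cbbcaabbaacc'
  #17 SA[17]=18  'cc'
  #18 SA[18]=7  'ccbbcaabbaacc'
  #19 SA[19]=6  'cccbbcaabbaacc'

SA = [12, 16, 4, 13, 0, 17, 5, 15, 3, 14, 2, 9, 10, 19, 11, 1, 8, 18, 7, 6]
[i] adj suffixes → lcp
  [1] 12/16 → 2 ('aa')
  [2] 16/4 → 4 ('aacc')
  [3] 4/13 → 1 ('a')
  [4] 13/0 → 1 ('a')
  [5] 0/17 → 2 ('ac')
  [6] 17/5 → 3 ('acc')
  [7] 5/15 → 0 ('')
  [8] 15/3 → 5 ('baacc')
  [9] 3/14 → 1 ('b')
  [10] 14/2 → 6 ('bbaacc')
  [11] 2/9 → 2 ('bb')
  [12] 9/10 → 1 ('b')
  [13] 10/19 → 0 ('')
  [14] 19/11 → 1 ('c')
  [15] 11/1 → 1 ('c')
  [16] 1/8 → 3 ('cbb')
  [17] 8/18 → 1 ('c')
  [18] 18/7 → 2 ('cc')
  [19] 7/6 → 2 ('cc')

n(n+1)/2 = 20·21/2 = 210
Σ LCP = 0 + 2 + 4 + 1 + 1 + 2 + 3 + 0 + 5 + 1 + 6 + 2 + 1 + 0 + 1 + 1 + 3 + 1 + 2 + 2 = 38
distinct = 210 − 38 = 172

172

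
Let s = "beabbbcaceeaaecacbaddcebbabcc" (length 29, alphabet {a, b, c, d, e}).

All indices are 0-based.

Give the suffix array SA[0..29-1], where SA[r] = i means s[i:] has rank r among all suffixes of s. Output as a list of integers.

sorted suffixes:
  #0 SA[0]=11  'aaecacbaddcebbabcc'
  #1 SA[1]=2  'abbbcaceeaaecacbaddcebbabcc'
  #2 SA[2]=25  'abcc'
  #3 SA[3]=15  'acbaddcebbabcc'
  #4 SA[4]=7  'aceeaaecacbaddcebbabcc'
  #5 SA[5]=18  'addcebbabcc'
  #6 SA[6]=12  'aecacbaddcebbabcc'
  #7 SA[7]=24  'babcc'
  #8 SA[8]=17  'baddcebbabcc'
  #9 SA[9]=23  'bbabcc'
  #10 SA[10]=3  'bbbcaceeaaecacbaddcebbabcc'
  #11 SA[11]=4  'bbcaceeaaecacbaddcebbabcc'
  #12 SA[12]=5  'bcaceeaaecacbaddcebbabcc'
  #13 SA[13]=26  'bcc'
  #14 SA[14]=0  'beabbbcaceeaaecacbaddcebbabcc'
  #15 SA[15]=28  'c'
  #16 SA[16]=14  'cacbaddcebbabcc'
  #17 SA[17]=6  'caceeaaecacbaddcebbabcc'
  #18 SA[18]=16  'cbaddcebbabcc'
  #19 SA[19]=27  'cc'
  #20 SA[20]=21  'cebbabcc'
  #21 SA[21]=8  'ceeaaecacbaddcebbabcc'
  #22 SA[22]=20  'dcebbabcc'
  #23 SA[23]=19  'ddcebbabcc'
  #24 SA[24]=10  'eaaecacbaddcebbabcc'
  #25 SA[25]=1  'eabbbcaceeaaecacbaddcebbabcc'
  #26 SA[26]=22  'ebbabcc'
  #27 SA[27]=13  'ecacbaddcebbabcc'
  #28 SA[28]=9  'eeaaecacbaddcebbabcc'

[11, 2, 25, 15, 7, 18, 12, 24, 17, 23, 3, 4, 5, 26, 0, 28, 14, 6, 16, 27, 21, 8, 20, 19, 10, 1, 22, 13, 9]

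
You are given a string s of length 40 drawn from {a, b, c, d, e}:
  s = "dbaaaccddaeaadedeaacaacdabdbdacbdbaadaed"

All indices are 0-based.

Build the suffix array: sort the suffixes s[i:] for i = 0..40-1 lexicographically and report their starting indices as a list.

[2, 17, 3, 20, 34, 11, 24, 18, 29, 4, 21, 35, 12, 9, 37, 1, 33, 27, 31, 25, 19, 30, 5, 22, 6, 39, 23, 28, 8, 36, 0, 32, 26, 7, 15, 13, 16, 10, 38, 14]

rank | idx | suffix
   0 |   2 | aaaccddaeaadedeaacaacdabdbdacbdbaadaed
   1 |  17 | aacaacdabdbdacbdbaadaed
   2 |   3 | aaccddaeaadedeaacaacdabdbdacbdbaadaed
   3 |  20 | aacdabdbdacbdbaadaed
   4 |  34 | aadaed
   5 |  11 | aadedeaacaacdabdbdacbdbaadaed
   6 |  24 | abdbdacbdbaadaed
   7 |  18 | acaacdabdbdacbdbaadaed
   8 |  29 | acbdbaadaed
   9 |   4 | accddaeaadedeaacaacdabdbdacbdbaadaed
  10 |  21 | acdabdbdacbdbaadaed
  11 |  35 | adaed
  12 |  12 | adedeaacaacdabdbdacbdbaadaed
  13 |   9 | aeaadedeaacaacdabdbdacbdbaadaed
  14 |  37 | aed
  15 |   1 | baaaccddaeaadedeaacaacdabdbdacbdbaadaed
  16 |  33 | baadaed
  17 |  27 | bdacbdbaadaed
  18 |  31 | bdbaadaed
  19 |  25 | bdbdacbdbaadaed
  20 |  19 | caacdabdbdacbdbaadaed
  21 |  30 | cbdbaadaed
  22 |   5 | ccddaeaadedeaacaacdabdbdacbdbaadaed
  23 |  22 | cdabdbdacbdbaadaed
  24 |   6 | cddaeaadedeaacaacdabdbdacbdbaadaed
  25 |  39 | d
  26 |  23 | dabdbdacbdbaadaed
  27 |  28 | dacbdbaadaed
  28 |   8 | daeaadedeaacaacdabdbdacbdbaadaed
  29 |  36 | daed
  30 |   0 | dbaaaccddaeaadedeaacaacdabdbdacbdbaadaed
  31 |  32 | dbaadaed
  32 |  26 | dbdacbdbaadaed
  33 |   7 | ddaeaadedeaacaacdabdbdacbdbaadaed
  34 |  15 | deaacaacdabdbdacbdbaadaed
  35 |  13 | dedeaacaacdabdbdacbdbaadaed
  36 |  16 | eaacaacdabdbdacbdbaadaed
  37 |  10 | eaadedeaacaacdabdbdacbdbaadaed
  38 |  38 | ed
  39 |  14 | edeaacaacdabdbdacbdbaadaed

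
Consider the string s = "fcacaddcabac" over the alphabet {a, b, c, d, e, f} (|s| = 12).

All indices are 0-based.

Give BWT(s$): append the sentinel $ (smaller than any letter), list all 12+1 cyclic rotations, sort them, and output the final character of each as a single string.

ccbccaadfada$

rank  rotation       last
    0  $fcacaddcabac  c
    1  abac$fcacaddc  c
    2  ac$fcacaddcab  b
    3  acaddcabac$fc  c
    4  addcabac$fcac  c
    5  bac$fcacaddca  a
    6  c$fcacaddcaba  a
    7  cabac$fcacadd  d
    8  cacaddcabac$f  f
    9  caddcabac$fca  a
   10  dcabac$fcacad  d
   11  ddcabac$fcaca  a
   12  fcacaddcabac$  $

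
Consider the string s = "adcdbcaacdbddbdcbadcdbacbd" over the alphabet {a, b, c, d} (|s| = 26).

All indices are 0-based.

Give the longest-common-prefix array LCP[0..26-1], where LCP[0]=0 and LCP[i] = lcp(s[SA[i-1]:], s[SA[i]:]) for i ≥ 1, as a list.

rank→(start, suffix):
  0 → (6, 'aacdbddbdcbadcdbacbd')
  1 → (22, 'acbd')
  2 → (7, 'acdbddbdcbadcdbacbd')
  3 → (17, 'adcdbacbd')
  4 → (0, 'adcdbcaacdbddbdcbadcdbacbd')
  5 → (21, 'bacbd')
  6 → (16, 'badcdbacbd')
  7 → (4, 'bcaacdbddbdcbadcdbacbd')
  8 → (24, 'bd')
  9 → (13, 'bdcbadcdbacbd')
  10 → (10, 'bddbdcbadcdbacbd')
  11 → (5, 'caacdbddbdcbadcdbacbd')
  12 → (15, 'cbadcdbacbd')
  13 → (23, 'cbd')
  14 → (19, 'cdbacbd')
  15 → (2, 'cdbcaacdbddbdcbadcdbacbd')
  16 → (8, 'cdbddbdcbadcdbacbd')
  17 → (25, 'd')
  18 → (20, 'dbacbd')
  19 → (3, 'dbcaacdbddbdcbadcdbacbd')
  20 → (12, 'dbdcbadcdbacbd')
  21 → (9, 'dbddbdcbadcdbacbd')
  22 → (14, 'dcbadcdbacbd')
  23 → (18, 'dcdbacbd')
  24 → (1, 'dcdbcaacdbddbdcbadcdbacbd')
  25 → (11, 'ddbdcbadcdbacbd')

SA = [6, 22, 7, 17, 0, 21, 16, 4, 24, 13, 10, 5, 15, 23, 19, 2, 8, 25, 20, 3, 12, 9, 14, 18, 1, 11]
[i] adj suffixes → lcp
  [1] 6/22 → 1 ('a')
  [2] 22/7 → 2 ('ac')
  [3] 7/17 → 1 ('a')
  [4] 17/0 → 5 ('adcdb')
  [5] 0/21 → 0 ('')
  [6] 21/16 → 2 ('ba')
  [7] 16/4 → 1 ('b')
  [8] 4/24 → 1 ('b')
  [9] 24/13 → 2 ('bd')
  [10] 13/10 → 2 ('bd')
  [11] 10/5 → 0 ('')
  [12] 5/15 → 1 ('c')
  [13] 15/23 → 2 ('cb')
  [14] 23/19 → 1 ('c')
  [15] 19/2 → 3 ('cdb')
  [16] 2/8 → 3 ('cdb')
  [17] 8/25 → 0 ('')
  [18] 25/20 → 1 ('d')
  [19] 20/3 → 2 ('db')
  [20] 3/12 → 2 ('db')
  [21] 12/9 → 3 ('dbd')
  [22] 9/14 → 1 ('d')
  [23] 14/18 → 2 ('dc')
  [24] 18/1 → 4 ('dcdb')
  [25] 1/11 → 1 ('d')

[0, 1, 2, 1, 5, 0, 2, 1, 1, 2, 2, 0, 1, 2, 1, 3, 3, 0, 1, 2, 2, 3, 1, 2, 4, 1]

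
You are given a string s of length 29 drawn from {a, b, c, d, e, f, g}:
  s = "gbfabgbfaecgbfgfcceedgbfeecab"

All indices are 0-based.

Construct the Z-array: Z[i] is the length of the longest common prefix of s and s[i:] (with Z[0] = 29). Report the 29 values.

[29, 0, 0, 0, 0, 4, 0, 0, 0, 0, 0, 3, 0, 0, 1, 0, 0, 0, 0, 0, 0, 3, 0, 0, 0, 0, 0, 0, 0]

Z[0]=29
i=1: outside box; Z[1]=0
i=2: outside box; Z[2]=0
i=3: outside box; Z[3]=0
i=4: outside box; Z[4]=0
i=5: outside box; Z[5]=4 scan→box=[5,9)
i=6: min(r-i=3, Z[1]=0)=0; Z[6]=0
i=7: min(r-i=2, Z[2]=0)=0; Z[7]=0
i=8: min(r-i=1, Z[3]=0)=0; Z[8]=0
i=9: outside box; Z[9]=0
i=10: outside box; Z[10]=0
i=11: outside box; Z[11]=3 scan→box=[11,14)
i=12: min(r-i=2, Z[1]=0)=0; Z[12]=0
i=13: min(r-i=1, Z[2]=0)=0; Z[13]=0
i=14: outside box; Z[14]=1 scan→box=[14,15)
i=15: outside box; Z[15]=0
i=16: outside box; Z[16]=0
i=17: outside box; Z[17]=0
i=18: outside box; Z[18]=0
i=19: outside box; Z[19]=0
i=20: outside box; Z[20]=0
i=21: outside box; Z[21]=3 scan→box=[21,24)
i=22: min(r-i=2, Z[1]=0)=0; Z[22]=0
i=23: min(r-i=1, Z[2]=0)=0; Z[23]=0
i=24: outside box; Z[24]=0
i=25: outside box; Z[25]=0
i=26: outside box; Z[26]=0
i=27: outside box; Z[27]=0
i=28: outside box; Z[28]=0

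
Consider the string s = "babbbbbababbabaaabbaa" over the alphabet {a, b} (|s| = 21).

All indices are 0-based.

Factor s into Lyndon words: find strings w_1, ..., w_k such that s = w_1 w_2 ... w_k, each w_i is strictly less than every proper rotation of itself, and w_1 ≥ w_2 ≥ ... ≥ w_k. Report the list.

emit factor 1: 'b' (i=0, period=1)
emit factor 2: 'abbbbb' (i=1, period=6)
emit factor 3: 'ababb' (i=7, period=5)
emit factor 4: 'ab' (i=12, period=2)
emit factor 5: 'aaabb' (i=14, period=5)
emit factor 6: 'a' (i=19, period=1)
emit factor 7: 'a' (i=20, period=1)

["b", "abbbbb", "ababb", "ab", "aaabb", "a", "a"]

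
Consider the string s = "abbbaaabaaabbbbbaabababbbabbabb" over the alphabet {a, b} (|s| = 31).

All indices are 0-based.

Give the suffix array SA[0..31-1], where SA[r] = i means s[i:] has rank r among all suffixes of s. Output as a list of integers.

rank | idx | suffix
   0 |   4 | aaabaaabbbbbaabababbbabbabb
   1 |   8 | aaabbbbbaabababbbabbabb
   2 |   5 | aabaaabbbbbaabababbbabbabb
   3 |  16 | aabababbbabbabb
   4 |   9 | aabbbbbaabababbbabbabb
   5 |   6 | abaaabbbbbaabababbbabbabb
   6 |  17 | abababbbabbabb
   7 |  19 | ababbbabbabb
   8 |  28 | abb
   9 |  25 | abbabb
  10 |   0 | abbbaaabaaabbbbbaabababbbabbabb
  11 |  21 | abbbabbabb
  12 |  10 | abbbbbaabababbbabbabb
  13 |  30 | b
  14 |   3 | baaabaaabbbbbaabababbbabbabb
  15 |   7 | baaabbbbbaabababbbabbabb
  16 |  15 | baabababbbabbabb
  17 |  18 | bababbbabbabb
  18 |  27 | babb
  19 |  24 | babbabb
  20 |  20 | babbbabbabb
  21 |  29 | bb
  22 |   2 | bbaaabaaabbbbbaabababbbabbabb
  23 |  14 | bbaabababbbabbabb
  24 |  26 | bbabb
  25 |  23 | bbabbabb
  26 |   1 | bbbaaabaaabbbbbaabababbbabbabb
  27 |  13 | bbbaabababbbabbabb
  28 |  22 | bbbabbabb
  29 |  12 | bbbbaabababbbabbabb
  30 |  11 | bbbbbaabababbbabbabb

[4, 8, 5, 16, 9, 6, 17, 19, 28, 25, 0, 21, 10, 30, 3, 7, 15, 18, 27, 24, 20, 29, 2, 14, 26, 23, 1, 13, 22, 12, 11]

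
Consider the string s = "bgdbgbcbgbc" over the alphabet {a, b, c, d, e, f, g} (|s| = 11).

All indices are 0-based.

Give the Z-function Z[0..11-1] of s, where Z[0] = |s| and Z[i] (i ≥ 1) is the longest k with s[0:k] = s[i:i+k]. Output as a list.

Z[0]=11
i=1: i≥r, start 0; Z[1]=0
i=2: i≥r, start 0; Z[2]=0
i=3: i≥r, start 0; Z[3]=2 grow→box=[3,5)
i=4: min(r-i=1, Z[1]=0)=0; Z[4]=0
i=5: i≥r, start 0; Z[5]=1 grow→box=[5,6)
i=6: i≥r, start 0; Z[6]=0
i=7: i≥r, start 0; Z[7]=2 grow→box=[7,9)
i=8: min(r-i=1, Z[1]=0)=0; Z[8]=0
i=9: i≥r, start 0; Z[9]=1 grow→box=[9,10)
i=10: i≥r, start 0; Z[10]=0

[11, 0, 0, 2, 0, 1, 0, 2, 0, 1, 0]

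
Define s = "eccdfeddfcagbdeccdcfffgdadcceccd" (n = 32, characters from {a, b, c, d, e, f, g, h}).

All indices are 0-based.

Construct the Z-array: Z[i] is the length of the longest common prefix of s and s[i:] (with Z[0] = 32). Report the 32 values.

[32, 0, 0, 0, 0, 1, 0, 0, 0, 0, 0, 0, 0, 0, 4, 0, 0, 0, 0, 0, 0, 0, 0, 0, 0, 0, 0, 0, 4, 0, 0, 0]

Z[0]=32
i=1: outside box; Z[1]=0
i=2: outside box; Z[2]=0
i=3: outside box; Z[3]=0
i=4: outside box; Z[4]=0
i=5: outside box; Z[5]=1 scan→box=[5,6)
i=6: outside box; Z[6]=0
i=7: outside box; Z[7]=0
i=8: outside box; Z[8]=0
i=9: outside box; Z[9]=0
i=10: outside box; Z[10]=0
i=11: outside box; Z[11]=0
i=12: outside box; Z[12]=0
i=13: outside box; Z[13]=0
i=14: outside box; Z[14]=4 scan→box=[14,18)
i=15: min(r-i=3, Z[1]=0)=0; Z[15]=0
i=16: min(r-i=2, Z[2]=0)=0; Z[16]=0
i=17: min(r-i=1, Z[3]=0)=0; Z[17]=0
i=18: outside box; Z[18]=0
i=19: outside box; Z[19]=0
i=20: outside box; Z[20]=0
i=21: outside box; Z[21]=0
i=22: outside box; Z[22]=0
i=23: outside box; Z[23]=0
i=24: outside box; Z[24]=0
i=25: outside box; Z[25]=0
i=26: outside box; Z[26]=0
i=27: outside box; Z[27]=0
i=28: outside box; Z[28]=4 scan→box=[28,32)
i=29: min(r-i=3, Z[1]=0)=0; Z[29]=0
i=30: min(r-i=2, Z[2]=0)=0; Z[30]=0
i=31: min(r-i=1, Z[3]=0)=0; Z[31]=0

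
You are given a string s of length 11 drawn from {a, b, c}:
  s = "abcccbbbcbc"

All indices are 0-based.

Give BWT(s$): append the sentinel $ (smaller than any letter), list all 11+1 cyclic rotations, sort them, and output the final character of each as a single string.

rank  rotation      last
    0  $abcccbbbcbc  c
    1  abcccbbbcbc$  $
    2  bbbcbc$abccc  c
    3  bbcbc$abcccb  b
    4  bc$abcccbbbc  c
    5  bcbc$abcccbb  b
    6  bcccbbbcbc$a  a
    7  c$abcccbbbcb  b
    8  cbbbcbc$abcc  c
    9  cbc$abcccbbb  b
   10  ccbbbcbc$abc  c
   11  cccbbbcbc$ab  b

c$cbcbabcbcb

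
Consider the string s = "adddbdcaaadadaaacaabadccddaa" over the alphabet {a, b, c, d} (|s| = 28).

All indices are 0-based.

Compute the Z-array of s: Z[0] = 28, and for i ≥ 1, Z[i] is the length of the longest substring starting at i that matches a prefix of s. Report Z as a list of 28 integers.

Z[0]=28
i=1: fresh scan; Z[1]=0
i=2: fresh scan; Z[2]=0
i=3: fresh scan; Z[3]=0
i=4: fresh scan; Z[4]=0
i=5: fresh scan; Z[5]=0
i=6: fresh scan; Z[6]=0
i=7: fresh scan; Z[7]=1 extend→box=[7,8)
i=8: fresh scan; Z[8]=1 extend→box=[8,9)
i=9: fresh scan; Z[9]=2 extend→box=[9,11)
i=10: min(r-i=1, Z[1]=0)=0; Z[10]=0
i=11: fresh scan; Z[11]=2 extend→box=[11,13)
i=12: min(r-i=1, Z[1]=0)=0; Z[12]=0
i=13: fresh scan; Z[13]=1 extend→box=[13,14)
i=14: fresh scan; Z[14]=1 extend→box=[14,15)
i=15: fresh scan; Z[15]=1 extend→box=[15,16)
i=16: fresh scan; Z[16]=0
i=17: fresh scan; Z[17]=1 extend→box=[17,18)
i=18: fresh scan; Z[18]=1 extend→box=[18,19)
i=19: fresh scan; Z[19]=0
i=20: fresh scan; Z[20]=2 extend→box=[20,22)
i=21: min(r-i=1, Z[1]=0)=0; Z[21]=0
i=22: fresh scan; Z[22]=0
i=23: fresh scan; Z[23]=0
i=24: fresh scan; Z[24]=0
i=25: fresh scan; Z[25]=0
i=26: fresh scan; Z[26]=1 extend→box=[26,27)
i=27: fresh scan; Z[27]=1 extend→box=[27,28)

[28, 0, 0, 0, 0, 0, 0, 1, 1, 2, 0, 2, 0, 1, 1, 1, 0, 1, 1, 0, 2, 0, 0, 0, 0, 0, 1, 1]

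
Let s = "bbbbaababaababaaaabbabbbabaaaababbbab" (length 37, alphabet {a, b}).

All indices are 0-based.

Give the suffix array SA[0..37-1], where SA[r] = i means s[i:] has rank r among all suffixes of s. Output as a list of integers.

rank | idx | suffix
   0 |  26 | aaaababbbab
   1 |  14 | aaaabbabbbabaaaababbbab
   2 |  27 | aaababbbab
   3 |  15 | aaabbabbbabaaaababbbab
   4 |   9 | aababaaaabbabbbabaaaababbbab
   5 |   4 | aababaababaaaabbabbbabaaaababbbab
   6 |  28 | aababbbab
   7 |  16 | aabbabbbabaaaababbbab
   8 |  35 | ab
   9 |  24 | abaaaababbbab
  10 |  12 | abaaaabbabbbabaaaababbbab
  11 |   7 | abaababaaaabbabbbabaaaababbbab
  12 |  10 | ababaaaabbabbbabaaaababbbab
  13 |   5 | ababaababaaaabbabbbabaaaababbbab
  14 |  29 | ababbbab
  15 |  17 | abbabbbabaaaababbbab
  16 |  31 | abbbab
  17 |  20 | abbbabaaaababbbab
  18 |  36 | b
  19 |  25 | baaaababbbab
  20 |  13 | baaaabbabbbabaaaababbbab
  21 |   8 | baababaaaabbabbbabaaaababbbab
  22 |   3 | baababaababaaaabbabbbabaaaababbbab
  23 |  34 | bab
  24 |  23 | babaaaababbbab
  25 |  11 | babaaaabbabbbabaaaababbbab
  26 |   6 | babaababaaaabbabbbabaaaababbbab
  27 |  30 | babbbab
  28 |  19 | babbbabaaaababbbab
  29 |   2 | bbaababaababaaaabbabbbabaaaababbbab
  30 |  33 | bbab
  31 |  22 | bbabaaaababbbab
  32 |  18 | bbabbbabaaaababbbab
  33 |   1 | bbbaababaababaaaabbabbbabaaaababbbab
  34 |  32 | bbbab
  35 |  21 | bbbabaaaababbbab
  36 |   0 | bbbbaababaababaaaabbabbbabaaaababbbab

[26, 14, 27, 15, 9, 4, 28, 16, 35, 24, 12, 7, 10, 5, 29, 17, 31, 20, 36, 25, 13, 8, 3, 34, 23, 11, 6, 30, 19, 2, 33, 22, 18, 1, 32, 21, 0]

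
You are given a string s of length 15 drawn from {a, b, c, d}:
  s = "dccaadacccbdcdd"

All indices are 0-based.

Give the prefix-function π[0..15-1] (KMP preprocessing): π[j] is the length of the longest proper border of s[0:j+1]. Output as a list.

[0, 0, 0, 0, 0, 1, 0, 0, 0, 0, 0, 1, 2, 1, 1]

π[0] = 0
j=1 s[j]='c': π[1]=0 (border '')
j=2 s[j]='c': π[2]=0 (border '')
j=3 s[j]='a': π[3]=0 (border '')
j=4 s[j]='a': π[4]=0 (border '')
j=5 s[j]='d': π[5]=1 (border 'd')
j=6 s[j]='a': k: 1→0; π[6]=0 (border '')
j=7 s[j]='c': π[7]=0 (border '')
j=8 s[j]='c': π[8]=0 (border '')
j=9 s[j]='c': π[9]=0 (border '')
j=10 s[j]='b': π[10]=0 (border '')
j=11 s[j]='d': π[11]=1 (border 'd')
j=12 s[j]='c': π[12]=2 (border 'dc')
j=13 s[j]='d': k: 2→0; π[13]=1 (border 'd')
j=14 s[j]='d': k: 1→0; π[14]=1 (border 'd')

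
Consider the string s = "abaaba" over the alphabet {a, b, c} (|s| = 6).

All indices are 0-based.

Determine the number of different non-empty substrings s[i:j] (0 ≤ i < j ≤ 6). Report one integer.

rank→(start, suffix):
  0 → (5, 'a')
  1 → (2, 'aaba')
  2 → (3, 'aba')
  3 → (0, 'abaaba')
  4 → (4, 'ba')
  5 → (1, 'baaba')

SA = [5, 2, 3, 0, 4, 1]
i: (SA[i-1],SA[i]) lcp shared
  1: (5,2) 1 'a'
  2: (2,3) 1 'a'
  3: (3,0) 3 'aba'
  4: (0,4) 0 ''
  5: (4,1) 2 'ba'

n(n+1)/2 = 6·7/2 = 21
Σ LCP = 0 + 1 + 1 + 3 + 0 + 2 = 7
distinct = 21 − 7 = 14

14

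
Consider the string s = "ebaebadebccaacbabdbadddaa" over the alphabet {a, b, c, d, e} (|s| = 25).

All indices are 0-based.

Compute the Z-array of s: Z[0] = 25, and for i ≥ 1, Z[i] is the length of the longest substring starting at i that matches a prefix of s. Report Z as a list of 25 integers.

[25, 0, 0, 3, 0, 0, 0, 2, 0, 0, 0, 0, 0, 0, 0, 0, 0, 0, 0, 0, 0, 0, 0, 0, 0]

Z[0]=25
i=1: i≥r, start 0; Z[1]=0
i=2: i≥r, start 0; Z[2]=0
i=3: i≥r, start 0; Z[3]=3 grow→box=[3,6)
i=4: min(r-i=2, Z[1]=0)=0; Z[4]=0
i=5: min(r-i=1, Z[2]=0)=0; Z[5]=0
i=6: i≥r, start 0; Z[6]=0
i=7: i≥r, start 0; Z[7]=2 grow→box=[7,9)
i=8: min(r-i=1, Z[1]=0)=0; Z[8]=0
i=9: i≥r, start 0; Z[9]=0
i=10: i≥r, start 0; Z[10]=0
i=11: i≥r, start 0; Z[11]=0
i=12: i≥r, start 0; Z[12]=0
i=13: i≥r, start 0; Z[13]=0
i=14: i≥r, start 0; Z[14]=0
i=15: i≥r, start 0; Z[15]=0
i=16: i≥r, start 0; Z[16]=0
i=17: i≥r, start 0; Z[17]=0
i=18: i≥r, start 0; Z[18]=0
i=19: i≥r, start 0; Z[19]=0
i=20: i≥r, start 0; Z[20]=0
i=21: i≥r, start 0; Z[21]=0
i=22: i≥r, start 0; Z[22]=0
i=23: i≥r, start 0; Z[23]=0
i=24: i≥r, start 0; Z[24]=0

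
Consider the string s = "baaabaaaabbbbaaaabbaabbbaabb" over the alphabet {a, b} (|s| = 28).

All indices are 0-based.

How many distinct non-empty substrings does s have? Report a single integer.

rank→(start, suffix):
  0 → (13, 'aaaabbaabbbaabb')
  1 → (5, 'aaaabbbbaaaabbaabbbaabb')
  2 → (1, 'aaabaaaabbbbaaaabbaabbbaabb')
  3 → (14, 'aaabbaabbbaabb')
  4 → (6, 'aaabbbbaaaabbaabbbaabb')
  5 → (2, 'aabaaaabbbbaaaabbaabbbaabb')
  6 → (24, 'aabb')
  7 → (15, 'aabbaabbbaabb')
  8 → (19, 'aabbbaabb')
  9 → (7, 'aabbbbaaaabbaabbbaabb')
  10 → (3, 'abaaaabbbbaaaabbaabbbaabb')
  11 → (25, 'abb')
  12 → (16, 'abbaabbbaabb')
  13 → (20, 'abbbaabb')
  14 → (8, 'abbbbaaaabbaabbbaabb')
  15 → (27, 'b')
  16 → (12, 'baaaabbaabbbaabb')
  17 → (4, 'baaaabbbbaaaabbaabbbaabb')
  18 → (0, 'baaabaaaabbbbaaaabbaabbbaabb')
  19 → (23, 'baabb')
  20 → (18, 'baabbbaabb')
  21 → (26, 'bb')
  22 → (11, 'bbaaaabbaabbbaabb')
  23 → (22, 'bbaabb')
  24 → (17, 'bbaabbbaabb')
  25 → (10, 'bbbaaaabbaabbbaabb')
  26 → (21, 'bbbaabb')
  27 → (9, 'bbbbaaaabbaabbbaabb')

SA = [13, 5, 1, 14, 6, 2, 24, 15, 19, 7, 3, 25, 16, 20, 8, 27, 12, 4, 0, 23, 18, 26, 11, 22, 17, 10, 21, 9]
[i] adj suffixes → lcp
  [1] 13/5 → 6 ('aaaabb')
  [2] 5/1 → 3 ('aaa')
  [3] 1/14 → 4 ('aaab')
  [4] 14/6 → 5 ('aaabb')
  [5] 6/2 → 2 ('aa')
  [6] 2/24 → 3 ('aab')
  [7] 24/15 → 4 ('aabb')
  [8] 15/19 → 4 ('aabb')
  [9] 19/7 → 5 ('aabbb')
  [10] 7/3 → 1 ('a')
  [11] 3/25 → 2 ('ab')
  [12] 25/16 → 3 ('abb')
  [13] 16/20 → 3 ('abb')
  [14] 20/8 → 4 ('abbb')
  [15] 8/27 → 0 ('')
  [16] 27/12 → 1 ('b')
  [17] 12/4 → 7 ('baaaabb')
  [18] 4/0 → 4 ('baaa')
  [19] 0/23 → 3 ('baa')
  [20] 23/18 → 5 ('baabb')
  [21] 18/26 → 1 ('b')
  [22] 26/11 → 2 ('bb')
  [23] 11/22 → 4 ('bbaa')
  [24] 22/17 → 6 ('bbaabb')
  [25] 17/10 → 2 ('bb')
  [26] 10/21 → 5 ('bbbaa')
  [27] 21/9 → 3 ('bbb')

n(n+1)/2 = 28·29/2 = 406
Σ LCP = 0 + 6 + 3 + 4 + 5 + 2 + 3 + 4 + 4 + 5 + 1 + 2 + 3 + 3 + 4 + 0 + 1 + 7 + 4 + 3 + 5 + 1 + 2 + 4 + 6 + 2 + 5 + 3 = 92
distinct = 406 − 92 = 314

314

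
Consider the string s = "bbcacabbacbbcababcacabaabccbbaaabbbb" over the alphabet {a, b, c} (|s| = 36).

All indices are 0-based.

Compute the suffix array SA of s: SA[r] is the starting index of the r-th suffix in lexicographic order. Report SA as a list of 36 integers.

[29, 30, 22, 20, 13, 5, 31, 15, 23, 18, 3, 8, 35, 28, 21, 14, 7, 34, 27, 6, 33, 32, 10, 0, 11, 16, 1, 24, 19, 12, 4, 17, 2, 26, 9, 25]

rank | idx | suffix
   0 |  29 | aaabbbb
   1 |  30 | aabbbb
   2 |  22 | aabccbbaaabbbb
   3 |  20 | abaabccbbaaabbbb
   4 |  13 | ababcacabaabccbbaaabbbb
   5 |   5 | abbacbbcababcacabaabccbbaaabbbb
   6 |  31 | abbbb
   7 |  15 | abcacabaabccbbaaabbbb
   8 |  23 | abccbbaaabbbb
   9 |  18 | acabaabccbbaaabbbb
  10 |   3 | acabbacbbcababcacabaabccbbaaabbbb
  11 |   8 | acbbcababcacabaabccbbaaabbbb
  12 |  35 | b
  13 |  28 | baaabbbb
  14 |  21 | baabccbbaaabbbb
  15 |  14 | babcacabaabccbbaaabbbb
  16 |   7 | bacbbcababcacabaabccbbaaabbbb
  17 |  34 | bb
  18 |  27 | bbaaabbbb
  19 |   6 | bbacbbcababcacabaabccbbaaabbbb
  20 |  33 | bbb
  21 |  32 | bbbb
  22 |  10 | bbcababcacabaabccbbaaabbbb
  23 |   0 | bbcacabbacbbcababcacabaabccbbaaabbbb
  24 |  11 | bcababcacabaabccbbaaabbbb
  25 |  16 | bcacabaabccbbaaabbbb
  26 |   1 | bcacabbacbbcababcacabaabccbbaaabbbb
  27 |  24 | bccbbaaabbbb
  28 |  19 | cabaabccbbaaabbbb
  29 |  12 | cababcacabaabccbbaaabbbb
  30 |   4 | cabbacbbcababcacabaabccbbaaabbbb
  31 |  17 | cacabaabccbbaaabbbb
  32 |   2 | cacabbacbbcababcacabaabccbbaaabbbb
  33 |  26 | cbbaaabbbb
  34 |   9 | cbbcababcacabaabccbbaaabbbb
  35 |  25 | ccbbaaabbbb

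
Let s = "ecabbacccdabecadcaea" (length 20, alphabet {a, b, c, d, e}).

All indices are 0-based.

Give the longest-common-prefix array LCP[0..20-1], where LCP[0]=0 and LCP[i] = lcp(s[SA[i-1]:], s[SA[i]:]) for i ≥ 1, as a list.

sorted suffixes:
  #0 SA[0]=19  'a'
  #1 SA[1]=2  'abbacccdabecadcaea'
  #2 SA[2]=10  'abecadcaea'
  #3 SA[3]=5  'acccdabecadcaea'
  #4 SA[4]=14  'adcaea'
  #5 SA[5]=17  'aea'
  #6 SA[6]=4  'bacccdabecadcaea'
  #7 SA[7]=3  'bbacccdabecadcaea'
  #8 SA[8]=11  'becadcaea'
  #9 SA[9]=1  'cabbacccdabecadcaea'
  #10 SA[10]=13  'cadcaea'
  #11 SA[11]=16  'caea'
  #12 SA[12]=6  'cccdabecadcaea'
  #13 SA[13]=7  'ccdabecadcaea'
  #14 SA[14]=8  'cdabecadcaea'
  #15 SA[15]=9  'dabecadcaea'
  #16 SA[16]=15  'dcaea'
  #17 SA[17]=18  'ea'
  #18 SA[18]=0  'ecabbacccdabecadcaea'
  #19 SA[19]=12  'ecadcaea'

SA = [19, 2, 10, 5, 14, 17, 4, 3, 11, 1, 13, 16, 6, 7, 8, 9, 15, 18, 0, 12]
i: (SA[i-1],SA[i]) lcp shared
  1: (19,2) 1 'a'
  2: (2,10) 2 'ab'
  3: (10,5) 1 'a'
  4: (5,14) 1 'a'
  5: (14,17) 1 'a'
  6: (17,4) 0 ''
  7: (4,3) 1 'b'
  8: (3,11) 1 'b'
  9: (11,1) 0 ''
  10: (1,13) 2 'ca'
  11: (13,16) 2 'ca'
  12: (16,6) 1 'c'
  13: (6,7) 2 'cc'
  14: (7,8) 1 'c'
  15: (8,9) 0 ''
  16: (9,15) 1 'd'
  17: (15,18) 0 ''
  18: (18,0) 1 'e'
  19: (0,12) 3 'eca'

[0, 1, 2, 1, 1, 1, 0, 1, 1, 0, 2, 2, 1, 2, 1, 0, 1, 0, 1, 3]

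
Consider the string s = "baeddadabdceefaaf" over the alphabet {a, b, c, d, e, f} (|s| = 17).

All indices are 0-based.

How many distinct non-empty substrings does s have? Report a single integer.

141

sorted suffixes:
  #0 SA[0]=14  'aaf'
  #1 SA[1]=7  'abdceefaaf'
  #2 SA[2]=5  'adabdceefaaf'
  #3 SA[3]=1  'aeddadabdceefaaf'
  #4 SA[4]=15  'af'
  #5 SA[5]=0  'baeddadabdceefaaf'
  #6 SA[6]=8  'bdceefaaf'
  #7 SA[7]=10  'ceefaaf'
  #8 SA[8]=6  'dabdceefaaf'
  #9 SA[9]=4  'dadabdceefaaf'
  #10 SA[10]=9  'dceefaaf'
  #11 SA[11]=3  'ddadabdceefaaf'
  #12 SA[12]=2  'eddadabdceefaaf'
  #13 SA[13]=11  'eefaaf'
  #14 SA[14]=12  'efaaf'
  #15 SA[15]=16  'f'
  #16 SA[16]=13  'faaf'

SA = [14, 7, 5, 1, 15, 0, 8, 10, 6, 4, 9, 3, 2, 11, 12, 16, 13]
rank  pair      lcp
   1  s[14:],s[7:]  1  'a'
   2  s[7:],s[5:]  1  'a'
   3  s[5:],s[1:]  1  'a'
   4  s[1:],s[15:]  1  'a'
   5  s[15:],s[0:]  0  ''
   6  s[0:],s[8:]  1  'b'
   7  s[8:],s[10:]  0  ''
   8  s[10:],s[6:]  0  ''
   9  s[6:],s[4:]  2  'da'
  10  s[4:],s[9:]  1  'd'
  11  s[9:],s[3:]  1  'd'
  12  s[3:],s[2:]  0  ''
  13  s[2:],s[11:]  1  'e'
  14  s[11:],s[12:]  1  'e'
  15  s[12:],s[16:]  0  ''
  16  s[16:],s[13:]  1  'f'

n(n+1)/2 = 17·18/2 = 153
Σ LCP = 0 + 1 + 1 + 1 + 1 + 0 + 1 + 0 + 0 + 2 + 1 + 1 + 0 + 1 + 1 + 0 + 1 = 12
distinct = 153 − 12 = 141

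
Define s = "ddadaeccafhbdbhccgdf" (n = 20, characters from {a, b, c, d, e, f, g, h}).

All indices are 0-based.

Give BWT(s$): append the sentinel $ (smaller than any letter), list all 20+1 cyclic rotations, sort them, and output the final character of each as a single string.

fddchdcehcdab$gadacfb

rank  rotation               last
    0  $ddadaeccafhbdbhccgdf  f
    1  adaeccafhbdbhccgdf$dd  d
    2  aeccafhbdbhccgdf$ddad  d
    3  afhbdbhccgdf$ddadaecc  c
    4  bdbhccgdf$ddadaeccafh  h
    5  bhccgdf$ddadaeccafhbd  d
    6  cafhbdbhccgdf$ddadaec  c
    7  ccafhbdbhccgdf$ddadae  e
    8  ccgdf$ddadaeccafhbdbh  h
    9  cgdf$ddadaeccafhbdbhc  c
   10  dadaeccafhbdbhccgdf$d  d
   11  daeccafhbdbhccgdf$dda  a
   12  dbhccgdf$ddadaeccafhb  b
   13  ddadaeccafhbdbhccgdf$  $
   14  df$ddadaeccafhbdbhccg  g
   15  eccafhbdbhccgdf$ddada  a
   16  f$ddadaeccafhbdbhccgd  d
   17  fhbdbhccgdf$ddadaecca  a
   18  gdf$ddadaeccafhbdbhcc  c
   19  hbdbhccgdf$ddadaeccaf  f
   20  hccgdf$ddadaeccafhbdb  b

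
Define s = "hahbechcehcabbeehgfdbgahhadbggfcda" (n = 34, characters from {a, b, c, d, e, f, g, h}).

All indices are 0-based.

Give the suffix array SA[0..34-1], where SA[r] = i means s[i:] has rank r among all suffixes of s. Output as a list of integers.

[33, 11, 25, 1, 22, 12, 3, 13, 20, 27, 10, 31, 7, 5, 32, 19, 26, 4, 14, 8, 15, 30, 18, 21, 29, 17, 28, 24, 0, 2, 9, 6, 16, 23]

sorted suffixes:
  #0 SA[0]=33  'a'
  #1 SA[1]=11  'abbeehgfdbgahhadbggfcda'
  #2 SA[2]=25  'adbggfcda'
  #3 SA[3]=1  'ahbechcehcabbeehgfdbgahhadbggfcda'
  #4 SA[4]=22  'ahhadbggfcda'
  #5 SA[5]=12  'bbeehgfdbgahhadbggfcda'
  #6 SA[6]=3  'bechcehcabbeehgfdbgahhadbggfcda'
  #7 SA[7]=13  'beehgfdbgahhadbggfcda'
  #8 SA[8]=20  'bgahhadbggfcda'
  #9 SA[9]=27  'bggfcda'
  #10 SA[10]=10  'cabbeehgfdbgahhadbggfcda'
  #11 SA[11]=31  'cda'
  #12 SA[12]=7  'cehcabbeehgfdbgahhadbggfcda'
  #13 SA[13]=5  'chcehcabbeehgfdbgahhadbggfcda'
  #14 SA[14]=32  'da'
  #15 SA[15]=19  'dbgahhadbggfcda'
  #16 SA[16]=26  'dbggfcda'
  #17 SA[17]=4  'echcehcabbeehgfdbgahhadbggfcda'
  #18 SA[18]=14  'eehgfdbgahhadbggfcda'
  #19 SA[19]=8  'ehcabbeehgfdbgahhadbggfcda'
  #20 SA[20]=15  'ehgfdbgahhadbggfcda'
  #21 SA[21]=30  'fcda'
  #22 SA[22]=18  'fdbgahhadbggfcda'
  #23 SA[23]=21  'gahhadbggfcda'
  #24 SA[24]=29  'gfcda'
  #25 SA[25]=17  'gfdbgahhadbggfcda'
  #26 SA[26]=28  'ggfcda'
  #27 SA[27]=24  'hadbggfcda'
  #28 SA[28]=0  'hahbechcehcabbeehgfdbgahhadbggfcda'
  #29 SA[29]=2  'hbechcehcabbeehgfdbgahhadbggfcda'
  #30 SA[30]=9  'hcabbeehgfdbgahhadbggfcda'
  #31 SA[31]=6  'hcehcabbeehgfdbgahhadbggfcda'
  #32 SA[32]=16  'hgfdbgahhadbggfcda'
  #33 SA[33]=23  'hhadbggfcda'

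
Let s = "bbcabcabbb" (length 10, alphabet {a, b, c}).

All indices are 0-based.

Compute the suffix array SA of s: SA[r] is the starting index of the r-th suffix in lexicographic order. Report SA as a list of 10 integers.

[6, 3, 9, 8, 7, 0, 4, 1, 5, 2]

rank→(start, suffix):
  0 → (6, 'abbb')
  1 → (3, 'abcabbb')
  2 → (9, 'b')
  3 → (8, 'bb')
  4 → (7, 'bbb')
  5 → (0, 'bbcabcabbb')
  6 → (4, 'bcabbb')
  7 → (1, 'bcabcabbb')
  8 → (5, 'cabbb')
  9 → (2, 'cabcabbb')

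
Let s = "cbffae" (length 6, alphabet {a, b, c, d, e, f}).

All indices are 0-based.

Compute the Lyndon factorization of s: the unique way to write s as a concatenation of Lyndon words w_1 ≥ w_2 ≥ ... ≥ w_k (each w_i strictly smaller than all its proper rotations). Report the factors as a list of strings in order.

["c", "bff", "ae"]

emit factor 1: 'c' (i=0, period=1)
emit factor 2: 'bff' (i=1, period=3)
emit factor 3: 'ae' (i=4, period=2)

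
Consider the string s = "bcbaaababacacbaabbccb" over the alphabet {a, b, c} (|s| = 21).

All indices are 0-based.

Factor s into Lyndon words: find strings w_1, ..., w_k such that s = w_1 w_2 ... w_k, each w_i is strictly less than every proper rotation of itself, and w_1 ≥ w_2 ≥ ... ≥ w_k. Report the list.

["bc", "b", "aaababacacbaabbccb"]

emit factor 1: 'bc' (i=0, period=2)
emit factor 2: 'b' (i=2, period=1)
emit factor 3: 'aaababacacbaabbccb' (i=3, period=18)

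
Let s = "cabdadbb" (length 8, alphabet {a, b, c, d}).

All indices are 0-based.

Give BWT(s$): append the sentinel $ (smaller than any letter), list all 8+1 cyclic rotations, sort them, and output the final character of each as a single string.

rank  rotation   last
    0  $cabdadbb  b
    1  abdadbb$c  c
    2  adbb$cabd  d
    3  b$cabdadb  b
    4  bb$cabdad  d
    5  bdadbb$ca  a
    6  cabdadbb$  $
    7  dadbb$cab  b
    8  dbb$cabda  a

bcdbda$ba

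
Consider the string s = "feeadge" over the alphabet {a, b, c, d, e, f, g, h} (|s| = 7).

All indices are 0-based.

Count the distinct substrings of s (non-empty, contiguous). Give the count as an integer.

26

sorted suffixes:
  #0 SA[0]=3  'adge'
  #1 SA[1]=4  'dge'
  #2 SA[2]=6  'e'
  #3 SA[3]=2  'eadge'
  #4 SA[4]=1  'eeadge'
  #5 SA[5]=0  'feeadge'
  #6 SA[6]=5  'ge'

SA = [3, 4, 6, 2, 1, 0, 5]
[i] adj suffixes → lcp
  [1] 3/4 → 0 ('')
  [2] 4/6 → 0 ('')
  [3] 6/2 → 1 ('e')
  [4] 2/1 → 1 ('e')
  [5] 1/0 → 0 ('')
  [6] 0/5 → 0 ('')

n(n+1)/2 = 7·8/2 = 28
Σ LCP = 0 + 0 + 0 + 1 + 1 + 0 + 0 = 2
distinct = 28 − 2 = 26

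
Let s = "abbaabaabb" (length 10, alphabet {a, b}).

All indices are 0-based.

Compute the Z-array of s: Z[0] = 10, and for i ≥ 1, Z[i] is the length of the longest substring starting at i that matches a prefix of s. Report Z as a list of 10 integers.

[10, 0, 0, 1, 2, 0, 1, 3, 0, 0]

Z[0]=10
i=1: outside box; Z[1]=0
i=2: outside box; Z[2]=0
i=3: outside box; Z[3]=1 extend→box=[3,4)
i=4: outside box; Z[4]=2 extend→box=[4,6)
i=5: min(r-i=1, Z[1]=0)=0; Z[5]=0
i=6: outside box; Z[6]=1 extend→box=[6,7)
i=7: outside box; Z[7]=3 extend→box=[7,10)
i=8: min(r-i=2, Z[1]=0)=0; Z[8]=0
i=9: min(r-i=1, Z[2]=0)=0; Z[9]=0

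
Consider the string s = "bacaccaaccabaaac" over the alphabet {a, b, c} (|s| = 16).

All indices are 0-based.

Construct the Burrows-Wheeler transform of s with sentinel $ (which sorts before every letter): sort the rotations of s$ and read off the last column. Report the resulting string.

cbaccabcaa$accaaa

rank  rotation           last
    0  $bacaccaaccabaaac  c
    1  aaac$bacaccaaccab  b
    2  aac$bacaccaaccaba  a
    3  aaccabaaac$bacacc  c
    4  abaaac$bacaccaacc  c
    5  ac$bacaccaaccabaa  a
    6  acaccaaccabaaac$b  b
    7  accaaccabaaac$bac  c
    8  accabaaac$bacacca  a
    9  baaac$bacaccaacca  a
   10  bacaccaaccabaaac$  $
   11  c$bacaccaaccabaaa  a
   12  caaccabaaac$bacac  c
   13  cabaaac$bacaccaac  c
   14  caccaaccabaaac$ba  a
   15  ccaaccabaaac$baca  a
   16  ccabaaac$bacaccaa  a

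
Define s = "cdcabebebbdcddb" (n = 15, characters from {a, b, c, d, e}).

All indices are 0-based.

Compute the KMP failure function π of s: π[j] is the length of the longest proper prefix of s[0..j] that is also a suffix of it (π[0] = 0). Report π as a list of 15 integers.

[0, 0, 1, 0, 0, 0, 0, 0, 0, 0, 0, 1, 2, 0, 0]

π[0] = 0
j=1 s[j]='d': π[1]=0 (border '')
j=2 s[j]='c': π[2]=1 (border 'c')
j=3 s[j]='a': k: 1→0; π[3]=0 (border '')
j=4 s[j]='b': π[4]=0 (border '')
j=5 s[j]='e': π[5]=0 (border '')
j=6 s[j]='b': π[6]=0 (border '')
j=7 s[j]='e': π[7]=0 (border '')
j=8 s[j]='b': π[8]=0 (border '')
j=9 s[j]='b': π[9]=0 (border '')
j=10 s[j]='d': π[10]=0 (border '')
j=11 s[j]='c': π[11]=1 (border 'c')
j=12 s[j]='d': π[12]=2 (border 'cd')
j=13 s[j]='d': k: 2→0; π[13]=0 (border '')
j=14 s[j]='b': π[14]=0 (border '')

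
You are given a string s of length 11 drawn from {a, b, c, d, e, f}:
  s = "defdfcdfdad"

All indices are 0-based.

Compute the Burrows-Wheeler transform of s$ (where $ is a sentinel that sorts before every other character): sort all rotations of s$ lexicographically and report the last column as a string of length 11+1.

rank  rotation      last
    0  $defdfcdfdad  d
    1  ad$defdfcdfd  d
    2  cdfdad$defdf  f
    3  d$defdfcdfda  a
    4  dad$defdfcdf  f
    5  defdfcdfdad$  $
    6  dfcdfdad$def  f
    7  dfdad$defdfc  c
    8  efdfcdfdad$d  d
    9  fcdfdad$defd  d
   10  fdad$defdfcd  d
   11  fdfcdfdad$de  e

ddfaf$fcddde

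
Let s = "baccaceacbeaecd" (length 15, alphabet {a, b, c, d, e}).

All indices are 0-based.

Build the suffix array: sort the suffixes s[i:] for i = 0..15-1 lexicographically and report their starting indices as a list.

[7, 1, 4, 11, 0, 9, 3, 8, 2, 13, 5, 14, 6, 10, 12]

rank | idx | suffix
   0 |   7 | acbeaecd
   1 |   1 | accaceacbeaecd
   2 |   4 | aceacbeaecd
   3 |  11 | aecd
   4 |   0 | baccaceacbeaecd
   5 |   9 | beaecd
   6 |   3 | caceacbeaecd
   7 |   8 | cbeaecd
   8 |   2 | ccaceacbeaecd
   9 |  13 | cd
  10 |   5 | ceacbeaecd
  11 |  14 | d
  12 |   6 | eacbeaecd
  13 |  10 | eaecd
  14 |  12 | ecd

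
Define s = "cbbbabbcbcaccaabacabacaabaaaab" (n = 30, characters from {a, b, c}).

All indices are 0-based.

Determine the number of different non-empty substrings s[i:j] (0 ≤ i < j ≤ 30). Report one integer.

rank→(start, suffix):
  0 → (25, 'aaaab')
  1 → (26, 'aaab')
  2 → (27, 'aab')
  3 → (22, 'aabaaaab')
  4 → (13, 'aabacabacaabaaaab')
  5 → (28, 'ab')
  6 → (23, 'abaaaab')
  7 → (18, 'abacaabaaaab')
  8 → (14, 'abacabacaabaaaab')
  9 → (4, 'abbcbcaccaabacabacaabaaaab')
  10 → (20, 'acaabaaaab')
  11 → (16, 'acabacaabaaaab')
  12 → (10, 'accaabacabacaabaaaab')
  13 → (29, 'b')
  14 → (24, 'baaaab')
  15 → (3, 'babbcbcaccaabacabacaabaaaab')
  16 → (19, 'bacaabaaaab')
  17 → (15, 'bacabacaabaaaab')
  18 → (2, 'bbabbcbcaccaabacabacaabaaaab')
  19 → (1, 'bbbabbcbcaccaabacabacaabaaaab')
  20 → (5, 'bbcbcaccaabacabacaabaaaab')
  21 → (8, 'bcaccaabacabacaabaaaab')
  22 → (6, 'bcbcaccaabacabacaabaaaab')
  23 → (21, 'caabaaaab')
  24 → (12, 'caabacabacaabaaaab')
  25 → (17, 'cabacaabaaaab')
  26 → (9, 'caccaabacabacaabaaaab')
  27 → (0, 'cbbbabbcbcaccaabacabacaabaaaab')
  28 → (7, 'cbcaccaabacabacaabaaaab')
  29 → (11, 'ccaabacabacaabaaaab')

SA = [25, 26, 27, 22, 13, 28, 23, 18, 14, 4, 20, 16, 10, 29, 24, 3, 19, 15, 2, 1, 5, 8, 6, 21, 12, 17, 9, 0, 7, 11]
i: (SA[i-1],SA[i]) lcp shared
  1: (25,26) 3 'aaa'
  2: (26,27) 2 'aa'
  3: (27,22) 3 'aab'
  4: (22,13) 4 'aaba'
  5: (13,28) 1 'a'
  6: (28,23) 2 'ab'
  7: (23,18) 3 'aba'
  8: (18,14) 5 'abaca'
  9: (14,4) 2 'ab'
  10: (4,20) 1 'a'
  11: (20,16) 3 'aca'
  12: (16,10) 2 'ac'
  13: (10,29) 0 ''
  14: (29,24) 1 'b'
  15: (24,3) 2 'ba'
  16: (3,19) 2 'ba'
  17: (19,15) 4 'baca'
  18: (15,2) 1 'b'
  19: (2,1) 2 'bb'
  20: (1,5) 2 'bb'
  21: (5,8) 1 'b'
  22: (8,6) 2 'bc'
  23: (6,21) 0 ''
  24: (21,12) 5 'caaba'
  25: (12,17) 2 'ca'
  26: (17,9) 2 'ca'
  27: (9,0) 1 'c'
  28: (0,7) 2 'cb'
  29: (7,11) 1 'c'

n(n+1)/2 = 30·31/2 = 465
Σ LCP = 0 + 3 + 2 + 3 + 4 + 1 + 2 + 3 + 5 + 2 + 1 + 3 + 2 + 0 + 1 + 2 + 2 + 4 + 1 + 2 + 2 + 1 + 2 + 0 + 5 + 2 + 2 + 1 + 2 + 1 = 61
distinct = 465 − 61 = 404

404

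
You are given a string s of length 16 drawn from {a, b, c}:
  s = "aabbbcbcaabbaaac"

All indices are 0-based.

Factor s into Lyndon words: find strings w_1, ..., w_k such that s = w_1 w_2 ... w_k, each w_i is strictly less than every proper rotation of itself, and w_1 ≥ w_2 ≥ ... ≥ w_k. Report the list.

["aabbbcbc", "aabb", "aaac"]

emit factor 1: 'aabbbcbc' (i=0, period=8)
emit factor 2: 'aabb' (i=8, period=4)
emit factor 3: 'aaac' (i=12, period=4)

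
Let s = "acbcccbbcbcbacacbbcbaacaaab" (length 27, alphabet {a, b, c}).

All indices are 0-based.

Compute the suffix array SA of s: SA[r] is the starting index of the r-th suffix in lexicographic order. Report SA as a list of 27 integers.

[23, 24, 20, 25, 21, 12, 14, 0, 26, 19, 11, 16, 6, 17, 9, 7, 2, 22, 13, 18, 10, 15, 5, 8, 1, 4, 3]

rank→(start, suffix):
  0 → (23, 'aaab')
  1 → (24, 'aab')
  2 → (20, 'aacaaab')
  3 → (25, 'ab')
  4 → (21, 'acaaab')
  5 → (12, 'acacbbcbaacaaab')
  6 → (14, 'acbbcbaacaaab')
  7 → (0, 'acbcccbbcbcbacacbbcbaacaaab')
  8 → (26, 'b')
  9 → (19, 'baacaaab')
  10 → (11, 'bacacbbcbaacaaab')
  11 → (16, 'bbcbaacaaab')
  12 → (6, 'bbcbcbacacbbcbaacaaab')
  13 → (17, 'bcbaacaaab')
  14 → (9, 'bcbacacbbcbaacaaab')
  15 → (7, 'bcbcbacacbbcbaacaaab')
  16 → (2, 'bcccbbcbcbacacbbcbaacaaab')
  17 → (22, 'caaab')
  18 → (13, 'cacbbcbaacaaab')
  19 → (18, 'cbaacaaab')
  20 → (10, 'cbacacbbcbaacaaab')
  21 → (15, 'cbbcbaacaaab')
  22 → (5, 'cbbcbcbacacbbcbaacaaab')
  23 → (8, 'cbcbacacbbcbaacaaab')
  24 → (1, 'cbcccbbcbcbacacbbcbaacaaab')
  25 → (4, 'ccbbcbcbacacbbcbaacaaab')
  26 → (3, 'cccbbcbcbacacbbcbaacaaab')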